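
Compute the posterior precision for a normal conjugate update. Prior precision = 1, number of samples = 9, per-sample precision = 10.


tau_post = tau_0 + n * tau
= 1 + 9 * 10 = 91

91


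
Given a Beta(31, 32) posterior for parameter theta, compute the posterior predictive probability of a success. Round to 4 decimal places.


For a Beta-Bernoulli model, the predictive probability is the mean:
P(success) = 31/(31+32) = 31/63 = 0.4921

0.4921


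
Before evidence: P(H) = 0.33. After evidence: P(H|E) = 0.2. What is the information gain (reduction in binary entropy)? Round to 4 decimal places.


Prior entropy = 0.9149
Posterior entropy = 0.7219
Information gain = 0.9149 - 0.7219 = 0.193

0.193


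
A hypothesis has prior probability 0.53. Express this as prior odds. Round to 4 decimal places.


Odds = P(H) / P(not H) = 0.53 / 0.47
= 1.1277

1.1277


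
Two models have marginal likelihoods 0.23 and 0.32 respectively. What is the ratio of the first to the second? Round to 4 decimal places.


Evidence ratio = 0.23 / 0.32
= 0.7188

0.7188


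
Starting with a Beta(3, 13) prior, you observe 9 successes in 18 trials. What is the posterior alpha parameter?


For a Beta-Binomial conjugate model:
Posterior alpha = prior alpha + number of successes
= 3 + 9 = 12

12


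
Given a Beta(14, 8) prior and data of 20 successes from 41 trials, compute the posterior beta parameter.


Number of failures = 41 - 20 = 21
Posterior beta = 8 + 21 = 29

29


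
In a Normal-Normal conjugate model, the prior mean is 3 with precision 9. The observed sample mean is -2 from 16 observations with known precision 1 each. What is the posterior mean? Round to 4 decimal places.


Posterior precision = tau0 + n*tau = 9 + 16*1 = 25
Posterior mean = (tau0*mu0 + n*tau*xbar) / posterior_precision
= (9*3 + 16*1*-2) / 25
= -5 / 25 = -0.2

-0.2


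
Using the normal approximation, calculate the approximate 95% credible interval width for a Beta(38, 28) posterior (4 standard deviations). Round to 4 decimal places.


Var(Beta) = 38*28/(66^2 * 67) = 0.0036
SD = 0.0604
Width ~ 4*SD = 0.2415

0.2415


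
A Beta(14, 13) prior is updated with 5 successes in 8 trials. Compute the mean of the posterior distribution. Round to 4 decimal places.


After update: Beta(19, 16)
Mean = 19 / (19 + 16) = 19 / 35
= 0.5429

0.5429


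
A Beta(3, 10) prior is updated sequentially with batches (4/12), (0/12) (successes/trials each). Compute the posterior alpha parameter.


Sequential conjugate updating is equivalent to a single batch update.
Total successes across all batches = 4
alpha_posterior = alpha_prior + total_successes = 3 + 4
= 7

7


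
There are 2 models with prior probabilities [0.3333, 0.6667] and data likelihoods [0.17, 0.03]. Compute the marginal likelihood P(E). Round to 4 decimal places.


P(E) = sum over models of P(M_i) * P(E|M_i)
= 0.3333*0.17 + 0.6667*0.03
= 0.0767

0.0767


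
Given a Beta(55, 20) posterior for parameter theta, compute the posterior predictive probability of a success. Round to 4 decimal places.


For a Beta-Bernoulli model, the predictive probability is the mean:
P(success) = 55/(55+20) = 55/75 = 0.7333

0.7333


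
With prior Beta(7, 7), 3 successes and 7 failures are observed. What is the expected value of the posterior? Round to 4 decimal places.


Posterior = Beta(10, 14)
E[theta] = alpha/(alpha+beta)
= 10/24 = 0.4167

0.4167


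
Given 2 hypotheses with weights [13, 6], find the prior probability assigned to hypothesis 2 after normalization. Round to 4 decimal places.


To normalize, divide each weight by the sum of all weights.
Sum = 19
Prior(H2) = 6/19 = 0.3158

0.3158


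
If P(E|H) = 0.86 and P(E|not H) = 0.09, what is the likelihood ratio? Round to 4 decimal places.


Likelihood ratio = P(E|H) / P(E|not H)
= 0.86 / 0.09
= 9.5556

9.5556


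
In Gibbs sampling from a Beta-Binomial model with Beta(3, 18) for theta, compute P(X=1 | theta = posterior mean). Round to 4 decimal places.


Posterior mean = alpha/(alpha+beta) = 3/21 = 0.1429
P(X=1|theta=mean) = theta = 0.1429

0.1429


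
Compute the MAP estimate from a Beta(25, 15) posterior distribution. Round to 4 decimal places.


MAP = mode of Beta distribution
= (alpha - 1)/(alpha + beta - 2)
= (25-1)/(25+15-2)
= 24/38 = 0.6316

0.6316


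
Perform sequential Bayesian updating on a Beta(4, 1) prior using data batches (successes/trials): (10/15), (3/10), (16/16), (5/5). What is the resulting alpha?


Accumulate successes: 34
Posterior alpha = prior alpha + sum of successes
= 4 + 34 = 38

38


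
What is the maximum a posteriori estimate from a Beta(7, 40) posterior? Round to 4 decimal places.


The MAP estimate equals the mode of the distribution.
Mode of Beta(a,b) = (a-1)/(a+b-2)
= 6/45
= 0.1333

0.1333


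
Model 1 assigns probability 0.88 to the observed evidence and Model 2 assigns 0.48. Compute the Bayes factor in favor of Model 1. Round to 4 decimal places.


BF = P(data|M1) / P(data|M2)
= 0.88 / 0.48 = 1.8333

1.8333


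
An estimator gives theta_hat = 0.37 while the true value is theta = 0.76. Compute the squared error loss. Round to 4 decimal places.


The squared error loss is (theta_hat - theta)^2
= (0.37 - 0.76)^2
= (-0.39)^2 = 0.1521

0.1521


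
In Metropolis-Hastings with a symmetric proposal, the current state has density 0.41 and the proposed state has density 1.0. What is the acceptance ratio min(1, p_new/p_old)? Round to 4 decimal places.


Ratio = p_new / p_old = 1.0 / 0.41 = 2.439
Acceptance = min(1, 2.439) = 1.0

1.0


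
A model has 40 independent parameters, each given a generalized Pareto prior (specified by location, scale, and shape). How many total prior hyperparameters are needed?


Each generalized Pareto prior needs 3 hyperparameters (location, scale, and shape).
Total = 3 * 40 = 120

120


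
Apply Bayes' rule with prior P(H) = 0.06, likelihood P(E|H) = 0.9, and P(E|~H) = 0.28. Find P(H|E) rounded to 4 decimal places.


Step 1: Compute marginal P(E) = P(E|H)P(H) + P(E|~H)P(~H)
= 0.9*0.06 + 0.28*0.94 = 0.3172
Step 2: P(H|E) = P(E|H)P(H)/P(E) = 0.054/0.3172
= 0.1702

0.1702


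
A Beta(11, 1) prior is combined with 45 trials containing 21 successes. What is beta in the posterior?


In conjugate updating:
beta_posterior = beta_prior + (n - k)
= 1 + (45 - 21)
= 1 + 24 = 25

25


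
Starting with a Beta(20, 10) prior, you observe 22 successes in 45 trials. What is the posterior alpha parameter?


For a Beta-Binomial conjugate model:
Posterior alpha = prior alpha + number of successes
= 20 + 22 = 42

42


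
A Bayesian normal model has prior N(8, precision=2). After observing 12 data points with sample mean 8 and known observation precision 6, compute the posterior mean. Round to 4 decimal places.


Posterior mean = (prior_precision * prior_mean + n * data_precision * data_mean) / (prior_precision + n * data_precision)
Numerator = 2*8 + 12*6*8 = 592
Denominator = 2 + 12*6 = 74
Posterior mean = 8.0

8.0


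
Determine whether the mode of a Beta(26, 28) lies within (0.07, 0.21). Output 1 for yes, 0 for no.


First find the mode: (a-1)/(a+b-2) = 0.4808
Is 0.4808 in (0.07, 0.21)? 0

0


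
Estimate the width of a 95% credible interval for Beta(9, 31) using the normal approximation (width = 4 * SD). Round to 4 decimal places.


For Beta(a,b): Var = ab/((a+b)^2(a+b+1))
Var = 0.0043, SD = 0.0652
Approximate 95% CI width = 4 * 0.0652 = 0.2609

0.2609


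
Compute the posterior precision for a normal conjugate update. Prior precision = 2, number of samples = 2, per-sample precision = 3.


tau_post = tau_0 + n * tau
= 2 + 2 * 3 = 8

8


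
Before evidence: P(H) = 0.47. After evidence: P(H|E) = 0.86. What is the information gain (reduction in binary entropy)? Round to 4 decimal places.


Prior entropy = 0.9974
Posterior entropy = 0.5842
Information gain = 0.9974 - 0.5842 = 0.4132

0.4132


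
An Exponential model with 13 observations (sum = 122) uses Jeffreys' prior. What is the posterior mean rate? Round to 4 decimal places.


Posterior Gamma(13, 122)
E[lambda] = 13/122 = 0.1066

0.1066


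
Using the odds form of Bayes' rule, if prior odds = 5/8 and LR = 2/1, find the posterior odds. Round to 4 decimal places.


Bayes' rule in odds form: posterior odds = prior odds * LR
= (5 * 2) / (8 * 1)
= 10/8 = 1.25

1.25


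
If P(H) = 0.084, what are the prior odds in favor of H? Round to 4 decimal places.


Prior odds = P(H) / (1 - P(H))
= 0.084 / 0.916
= 0.0917

0.0917


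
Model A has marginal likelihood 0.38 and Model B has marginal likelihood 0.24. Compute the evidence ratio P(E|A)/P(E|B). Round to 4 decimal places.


Evidence ratio = P(E|A) / P(E|B)
= 0.38 / 0.24
= 1.5833

1.5833


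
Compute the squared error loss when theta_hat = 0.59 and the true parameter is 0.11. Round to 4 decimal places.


L = (theta_hat - theta_true)^2
= (0.59 - 0.11)^2
= 0.48^2 = 0.2304

0.2304


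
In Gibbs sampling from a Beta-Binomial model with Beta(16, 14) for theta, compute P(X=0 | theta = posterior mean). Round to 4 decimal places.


Posterior mean = alpha/(alpha+beta) = 16/30 = 0.5333
P(X=0|theta=mean) = 1 - theta = 0.4667

0.4667


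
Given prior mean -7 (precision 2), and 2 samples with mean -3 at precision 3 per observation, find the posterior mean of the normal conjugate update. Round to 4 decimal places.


The posterior mean is a precision-weighted average of prior and data.
Post. prec. = 2 + 6 = 8
Post. mean = (-14 + -18)/8 = -32/8 = -4.0

-4.0


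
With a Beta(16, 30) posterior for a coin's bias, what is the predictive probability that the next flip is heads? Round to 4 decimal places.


The predictive probability equals the posterior mean.
P(next = heads) = alpha / (alpha + beta)
= 16 / 46 = 0.3478

0.3478


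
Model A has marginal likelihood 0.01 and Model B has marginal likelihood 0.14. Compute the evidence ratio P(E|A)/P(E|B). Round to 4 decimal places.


Evidence ratio = P(E|A) / P(E|B)
= 0.01 / 0.14
= 0.0714

0.0714


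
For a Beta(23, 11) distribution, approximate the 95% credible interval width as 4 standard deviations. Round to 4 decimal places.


Variance of Beta(a,b) = ab / ((a+b)^2 * (a+b+1))
= 23*11 / ((34)^2 * 35)
= 0.0063
SD = sqrt(0.0063) = 0.0791
Width = 4 * SD = 0.3163

0.3163


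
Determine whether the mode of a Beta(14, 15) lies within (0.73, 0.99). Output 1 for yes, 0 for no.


First find the mode: (a-1)/(a+b-2) = 0.4815
Is 0.4815 in (0.73, 0.99)? 0

0


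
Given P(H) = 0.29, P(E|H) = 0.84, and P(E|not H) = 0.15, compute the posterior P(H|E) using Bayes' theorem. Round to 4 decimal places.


By Bayes' theorem: P(H|E) = P(E|H)*P(H) / P(E)
P(E) = P(E|H)*P(H) + P(E|not H)*P(not H)
P(E) = 0.84*0.29 + 0.15*0.71 = 0.3501
P(H|E) = 0.84*0.29 / 0.3501 = 0.6958

0.6958


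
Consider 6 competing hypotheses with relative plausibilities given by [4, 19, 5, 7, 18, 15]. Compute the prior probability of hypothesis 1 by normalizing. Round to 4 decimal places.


Sum of weights = 4 + 19 + 5 + 7 + 18 + 15 = 68
Normalized prior for H1 = 4 / 68
= 0.0588

0.0588


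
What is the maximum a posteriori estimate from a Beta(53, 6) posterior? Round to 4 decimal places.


The MAP estimate equals the mode of the distribution.
Mode of Beta(a,b) = (a-1)/(a+b-2)
= 52/57
= 0.9123

0.9123


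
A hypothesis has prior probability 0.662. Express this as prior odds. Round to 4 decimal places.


Odds = P(H) / P(not H) = 0.662 / 0.338
= 1.9586

1.9586


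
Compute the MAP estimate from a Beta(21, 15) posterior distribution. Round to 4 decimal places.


MAP = mode of Beta distribution
= (alpha - 1)/(alpha + beta - 2)
= (21-1)/(21+15-2)
= 20/34 = 0.5882

0.5882


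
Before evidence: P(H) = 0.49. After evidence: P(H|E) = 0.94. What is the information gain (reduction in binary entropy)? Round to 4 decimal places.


Prior entropy = 0.9997
Posterior entropy = 0.3274
Information gain = 0.9997 - 0.3274 = 0.6723

0.6723


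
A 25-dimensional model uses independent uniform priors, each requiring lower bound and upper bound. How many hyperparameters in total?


Per parameter: 2 (lower bound and upper bound).
Total = 25 * 2 = 50

50


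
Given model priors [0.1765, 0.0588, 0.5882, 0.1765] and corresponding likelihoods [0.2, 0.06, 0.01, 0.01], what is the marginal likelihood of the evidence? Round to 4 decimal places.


P(E) = sum_i P(M_i) P(E|M_i)
= 0.0353 + 0.0035 + 0.0059 + 0.0018
= 0.0465

0.0465


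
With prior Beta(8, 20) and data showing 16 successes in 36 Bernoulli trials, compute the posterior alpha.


Conjugate update: alpha_posterior = alpha_prior + k
= 8 + 16 = 24

24


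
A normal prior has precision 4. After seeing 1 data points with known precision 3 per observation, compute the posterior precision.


In the conjugate normal model, precisions add:
tau_posterior = tau_prior + n * tau_data
= 4 + 1*3 = 7

7


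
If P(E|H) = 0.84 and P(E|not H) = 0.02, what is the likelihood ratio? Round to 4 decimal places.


Likelihood ratio = P(E|H) / P(E|not H)
= 0.84 / 0.02
= 42.0

42.0


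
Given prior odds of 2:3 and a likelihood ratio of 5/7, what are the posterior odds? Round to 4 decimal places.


Posterior odds = prior odds * LR
Prior odds = 2/3 = 0.6667
LR = 5/7 = 0.7143
Posterior odds = 0.6667 * 0.7143 = 0.4762

0.4762


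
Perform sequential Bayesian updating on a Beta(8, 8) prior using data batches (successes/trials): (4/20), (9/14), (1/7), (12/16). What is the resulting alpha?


Accumulate successes: 26
Posterior alpha = prior alpha + sum of successes
= 8 + 26 = 34

34


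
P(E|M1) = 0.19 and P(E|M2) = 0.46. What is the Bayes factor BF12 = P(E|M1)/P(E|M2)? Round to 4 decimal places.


Bayes factor BF12 = P(E|M1) / P(E|M2)
= 0.19 / 0.46
= 0.413

0.413


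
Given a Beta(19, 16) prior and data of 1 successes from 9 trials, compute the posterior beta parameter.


Number of failures = 9 - 1 = 8
Posterior beta = 16 + 8 = 24

24


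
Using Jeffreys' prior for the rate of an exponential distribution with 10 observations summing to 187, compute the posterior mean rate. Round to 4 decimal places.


Jeffreys' prior leads to posterior Gamma(10, 187).
Mean = 10/187 = 0.0535

0.0535


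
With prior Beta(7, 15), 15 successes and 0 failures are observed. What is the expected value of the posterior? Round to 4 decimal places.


Posterior = Beta(22, 15)
E[theta] = alpha/(alpha+beta)
= 22/37 = 0.5946

0.5946


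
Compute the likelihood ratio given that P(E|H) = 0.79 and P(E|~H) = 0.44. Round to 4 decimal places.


LR = P(E|H) / P(E|~H)
= 0.79 / 0.44 = 1.7955

1.7955


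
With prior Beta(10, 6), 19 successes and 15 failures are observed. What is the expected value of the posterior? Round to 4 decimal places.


Posterior = Beta(29, 21)
E[theta] = alpha/(alpha+beta)
= 29/50 = 0.58

0.58


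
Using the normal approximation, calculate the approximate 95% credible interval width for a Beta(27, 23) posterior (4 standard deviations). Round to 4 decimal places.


Var(Beta) = 27*23/(50^2 * 51) = 0.0049
SD = 0.0698
Width ~ 4*SD = 0.2792

0.2792


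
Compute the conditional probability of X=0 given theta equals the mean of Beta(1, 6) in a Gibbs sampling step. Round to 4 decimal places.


Mean of Beta(1, 6) = 0.1429
P(X=0 | theta=0.1429) = 0.8571

0.8571


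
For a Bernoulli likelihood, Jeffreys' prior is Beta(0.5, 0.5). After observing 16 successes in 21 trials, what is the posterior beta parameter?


Jeffreys' prior for Bernoulli is Beta(0.5, 0.5).
Posterior is Beta(0.5 + k, 0.5 + n - k).
Posterior beta = 0.5 + (n - k) = 0.5 + 5 = 5.5

5.5


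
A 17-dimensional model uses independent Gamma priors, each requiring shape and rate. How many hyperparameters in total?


Per parameter: 2 (shape and rate).
Total = 17 * 2 = 34

34


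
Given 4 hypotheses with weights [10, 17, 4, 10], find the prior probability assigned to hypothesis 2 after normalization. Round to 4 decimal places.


To normalize, divide each weight by the sum of all weights.
Sum = 41
Prior(H2) = 17/41 = 0.4146

0.4146


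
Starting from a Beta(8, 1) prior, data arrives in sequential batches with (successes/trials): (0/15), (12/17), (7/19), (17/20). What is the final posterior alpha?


In sequential Bayesian updating, we sum all successes.
Total successes = 36
Final alpha = 8 + 36 = 44

44


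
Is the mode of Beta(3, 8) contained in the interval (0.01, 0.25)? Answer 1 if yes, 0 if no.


Mode = (a-1)/(a+b-2) = 2/9 = 0.2222
Interval: (0.01, 0.25)
Contains mode? 1

1


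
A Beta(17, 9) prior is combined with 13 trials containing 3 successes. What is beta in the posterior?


In conjugate updating:
beta_posterior = beta_prior + (n - k)
= 9 + (13 - 3)
= 9 + 10 = 19

19


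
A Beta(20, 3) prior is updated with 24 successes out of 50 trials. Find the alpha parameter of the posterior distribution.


In the Beta-Binomial conjugate update:
alpha_post = alpha_prior + successes
= 20 + 24
= 44

44


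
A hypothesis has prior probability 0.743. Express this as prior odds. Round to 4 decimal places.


Odds = P(H) / P(not H) = 0.743 / 0.257
= 2.8911

2.8911


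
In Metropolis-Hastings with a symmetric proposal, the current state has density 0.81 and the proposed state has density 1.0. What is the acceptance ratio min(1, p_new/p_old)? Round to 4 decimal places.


Ratio = p_new / p_old = 1.0 / 0.81 = 1.2346
Acceptance = min(1, 1.2346) = 1.0

1.0


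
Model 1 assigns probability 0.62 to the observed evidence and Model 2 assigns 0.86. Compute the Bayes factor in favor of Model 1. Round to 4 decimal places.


BF = P(data|M1) / P(data|M2)
= 0.62 / 0.86 = 0.7209

0.7209


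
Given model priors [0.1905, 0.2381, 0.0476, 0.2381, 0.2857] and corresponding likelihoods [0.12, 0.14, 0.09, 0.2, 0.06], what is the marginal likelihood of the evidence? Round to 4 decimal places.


P(E) = sum_i P(M_i) P(E|M_i)
= 0.0229 + 0.0333 + 0.0043 + 0.0476 + 0.0171
= 0.1252

0.1252


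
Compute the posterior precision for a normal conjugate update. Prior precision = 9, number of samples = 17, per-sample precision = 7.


tau_post = tau_0 + n * tau
= 9 + 17 * 7 = 128

128


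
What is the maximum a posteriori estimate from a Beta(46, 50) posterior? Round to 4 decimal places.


The MAP estimate equals the mode of the distribution.
Mode of Beta(a,b) = (a-1)/(a+b-2)
= 45/94
= 0.4787

0.4787


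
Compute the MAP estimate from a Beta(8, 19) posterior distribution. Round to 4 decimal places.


MAP = mode of Beta distribution
= (alpha - 1)/(alpha + beta - 2)
= (8-1)/(8+19-2)
= 7/25 = 0.28

0.28


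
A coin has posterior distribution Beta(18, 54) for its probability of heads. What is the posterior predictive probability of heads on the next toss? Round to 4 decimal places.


Posterior predictive = E[theta] = alpha/(alpha+beta)
= 18/72
= 0.25

0.25


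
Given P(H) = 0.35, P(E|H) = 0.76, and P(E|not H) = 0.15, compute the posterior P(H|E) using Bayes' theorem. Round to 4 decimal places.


By Bayes' theorem: P(H|E) = P(E|H)*P(H) / P(E)
P(E) = P(E|H)*P(H) + P(E|not H)*P(not H)
P(E) = 0.76*0.35 + 0.15*0.65 = 0.3635
P(H|E) = 0.76*0.35 / 0.3635 = 0.7318

0.7318


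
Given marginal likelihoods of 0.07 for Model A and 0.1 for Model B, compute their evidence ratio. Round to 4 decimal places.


Ratio = ML(A) / ML(B) = 0.07/0.1
= 0.7

0.7


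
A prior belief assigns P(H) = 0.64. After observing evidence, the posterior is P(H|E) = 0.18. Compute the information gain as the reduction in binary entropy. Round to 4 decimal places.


H(prior) = -0.64*log2(0.64) - 0.36*log2(0.36)
= 0.9427
H(post) = -0.18*log2(0.18) - 0.82*log2(0.82)
= 0.6801
IG = 0.9427 - 0.6801 = 0.2626

0.2626


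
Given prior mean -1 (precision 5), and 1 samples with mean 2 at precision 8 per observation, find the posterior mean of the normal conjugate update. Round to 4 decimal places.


The posterior mean is a precision-weighted average of prior and data.
Post. prec. = 5 + 8 = 13
Post. mean = (-5 + 16)/13 = 11/13 = 0.8462

0.8462


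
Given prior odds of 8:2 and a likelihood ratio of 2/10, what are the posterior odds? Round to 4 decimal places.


Posterior odds = prior odds * LR
Prior odds = 8/2 = 4.0
LR = 2/10 = 0.2
Posterior odds = 4.0 * 0.2 = 0.8

0.8


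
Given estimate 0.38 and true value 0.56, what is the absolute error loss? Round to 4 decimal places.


Absolute error = |estimate - true|
= |-0.18| = 0.18

0.18


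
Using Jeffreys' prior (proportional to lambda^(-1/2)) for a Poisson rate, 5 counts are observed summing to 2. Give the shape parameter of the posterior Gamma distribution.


Conjugate update: Gamma(prior_shape + S, prior_rate + n).
Prior shape = 0.5, prior rate = 0.
Posterior shape = 0.5 + S = 0.5 + 2 = 2.5

2.5


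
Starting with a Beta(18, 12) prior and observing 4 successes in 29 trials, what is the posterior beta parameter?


Posterior beta = prior beta + failures
Failures = 29 - 4 = 25
beta_post = 12 + 25 = 37

37


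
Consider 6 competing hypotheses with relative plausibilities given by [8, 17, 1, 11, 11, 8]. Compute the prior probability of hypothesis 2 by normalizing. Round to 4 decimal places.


Sum of weights = 8 + 17 + 1 + 11 + 11 + 8 = 56
Normalized prior for H2 = 17 / 56
= 0.3036

0.3036


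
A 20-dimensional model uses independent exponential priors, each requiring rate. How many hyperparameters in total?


Per parameter: 1 (rate).
Total = 20 * 1 = 20

20


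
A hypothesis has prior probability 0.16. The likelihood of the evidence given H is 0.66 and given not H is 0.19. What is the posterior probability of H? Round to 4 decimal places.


Using Bayes' theorem:
P(E) = 0.16 * 0.66 + 0.84 * 0.19
P(E) = 0.2652
P(H|E) = (0.16 * 0.66) / 0.2652 = 0.3982

0.3982


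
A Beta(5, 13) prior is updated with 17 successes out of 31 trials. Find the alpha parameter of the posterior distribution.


In the Beta-Binomial conjugate update:
alpha_post = alpha_prior + successes
= 5 + 17
= 22

22


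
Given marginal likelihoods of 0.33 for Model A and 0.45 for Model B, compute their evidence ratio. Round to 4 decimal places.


Ratio = ML(A) / ML(B) = 0.33/0.45
= 0.7333

0.7333


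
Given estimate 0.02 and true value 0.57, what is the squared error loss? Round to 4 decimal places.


Squared error = (estimate - true)^2
Difference = -0.55
Loss = -0.55^2 = 0.3025

0.3025


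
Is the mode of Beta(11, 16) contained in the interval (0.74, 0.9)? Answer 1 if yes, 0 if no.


Mode = (a-1)/(a+b-2) = 10/25 = 0.4
Interval: (0.74, 0.9)
Contains mode? 0

0


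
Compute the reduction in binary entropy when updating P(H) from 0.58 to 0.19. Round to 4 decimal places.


H_before = -p*log2(p) - (1-p)*log2(1-p) for p=0.58: 0.9815
H_after for p=0.19: 0.7015
Reduction = 0.9815 - 0.7015 = 0.28

0.28


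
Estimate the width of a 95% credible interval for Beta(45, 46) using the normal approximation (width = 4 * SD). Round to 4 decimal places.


For Beta(a,b): Var = ab/((a+b)^2(a+b+1))
Var = 0.0027, SD = 0.0521
Approximate 95% CI width = 4 * 0.0521 = 0.2085

0.2085


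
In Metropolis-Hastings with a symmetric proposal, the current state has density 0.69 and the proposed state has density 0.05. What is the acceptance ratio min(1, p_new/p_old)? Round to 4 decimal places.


Ratio = p_new / p_old = 0.05 / 0.69 = 0.0725
Acceptance = min(1, 0.0725) = 0.0725

0.0725


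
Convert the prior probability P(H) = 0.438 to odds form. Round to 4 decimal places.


P(not H) = 1 - 0.438 = 0.562
Odds = 0.438 / 0.562 = 0.7794

0.7794


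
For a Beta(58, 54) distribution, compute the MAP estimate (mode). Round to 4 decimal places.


MAP = mode = (a-1)/(a+b-2)
= (58-1)/(58+54-2)
= 57/110 = 0.5182

0.5182


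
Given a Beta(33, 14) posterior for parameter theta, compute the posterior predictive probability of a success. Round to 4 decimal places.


For a Beta-Bernoulli model, the predictive probability is the mean:
P(success) = 33/(33+14) = 33/47 = 0.7021

0.7021


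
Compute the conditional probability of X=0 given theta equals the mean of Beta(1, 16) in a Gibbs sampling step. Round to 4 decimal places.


Mean of Beta(1, 16) = 0.0588
P(X=0 | theta=0.0588) = 0.9412

0.9412


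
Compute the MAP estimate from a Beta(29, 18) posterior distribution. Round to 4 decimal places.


MAP = mode of Beta distribution
= (alpha - 1)/(alpha + beta - 2)
= (29-1)/(29+18-2)
= 28/45 = 0.6222

0.6222


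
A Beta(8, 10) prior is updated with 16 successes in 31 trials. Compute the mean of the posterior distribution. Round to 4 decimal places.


After update: Beta(24, 25)
Mean = 24 / (24 + 25) = 24 / 49
= 0.4898

0.4898


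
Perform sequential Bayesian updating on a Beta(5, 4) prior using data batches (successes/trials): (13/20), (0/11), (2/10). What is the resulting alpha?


Accumulate successes: 15
Posterior alpha = prior alpha + sum of successes
= 5 + 15 = 20

20


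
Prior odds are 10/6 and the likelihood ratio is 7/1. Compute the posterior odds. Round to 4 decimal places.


Posterior odds = prior odds * likelihood ratio
= (10/6) * (7/1)
= 70 / 6
= 11.6667

11.6667


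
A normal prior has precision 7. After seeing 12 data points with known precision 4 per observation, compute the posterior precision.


In the conjugate normal model, precisions add:
tau_posterior = tau_prior + n * tau_data
= 7 + 12*4 = 55

55


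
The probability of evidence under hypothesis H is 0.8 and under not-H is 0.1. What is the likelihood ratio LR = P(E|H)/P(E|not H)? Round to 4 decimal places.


LR = 0.8 / 0.1
= 8.0

8.0


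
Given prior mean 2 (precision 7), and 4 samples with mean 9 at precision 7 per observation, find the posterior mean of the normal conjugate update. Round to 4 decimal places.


The posterior mean is a precision-weighted average of prior and data.
Post. prec. = 7 + 28 = 35
Post. mean = (14 + 252)/35 = 266/35 = 7.6

7.6


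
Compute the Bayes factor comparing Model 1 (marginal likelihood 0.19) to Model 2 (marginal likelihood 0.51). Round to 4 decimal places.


BF12 = marginal likelihood of M1 / marginal likelihood of M2
= 0.19/0.51
= 0.3725

0.3725


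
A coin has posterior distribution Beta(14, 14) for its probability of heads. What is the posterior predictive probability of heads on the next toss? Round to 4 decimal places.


Posterior predictive = E[theta] = alpha/(alpha+beta)
= 14/28
= 0.5

0.5


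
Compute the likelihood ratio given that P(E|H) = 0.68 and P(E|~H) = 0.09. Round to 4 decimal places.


LR = P(E|H) / P(E|~H)
= 0.68 / 0.09 = 7.5556

7.5556


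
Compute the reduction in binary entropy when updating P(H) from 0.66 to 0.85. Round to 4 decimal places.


H_before = -p*log2(p) - (1-p)*log2(1-p) for p=0.66: 0.9248
H_after for p=0.85: 0.6098
Reduction = 0.9248 - 0.6098 = 0.315

0.315


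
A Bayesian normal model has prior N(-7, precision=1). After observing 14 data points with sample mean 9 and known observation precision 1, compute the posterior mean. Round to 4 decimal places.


Posterior mean = (prior_precision * prior_mean + n * data_precision * data_mean) / (prior_precision + n * data_precision)
Numerator = 1*-7 + 14*1*9 = 119
Denominator = 1 + 14*1 = 15
Posterior mean = 7.9333

7.9333


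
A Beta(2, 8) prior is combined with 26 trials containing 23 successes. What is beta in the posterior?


In conjugate updating:
beta_posterior = beta_prior + (n - k)
= 8 + (26 - 23)
= 8 + 3 = 11

11


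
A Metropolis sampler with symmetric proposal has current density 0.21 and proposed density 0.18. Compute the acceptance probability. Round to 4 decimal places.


For symmetric proposals, acceptance = min(1, pi(x*)/pi(x))
= min(1, 0.18/0.21)
= min(1, 0.8571) = 0.8571

0.8571


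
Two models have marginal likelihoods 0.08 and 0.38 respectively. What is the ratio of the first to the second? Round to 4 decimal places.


Evidence ratio = 0.08 / 0.38
= 0.2105

0.2105


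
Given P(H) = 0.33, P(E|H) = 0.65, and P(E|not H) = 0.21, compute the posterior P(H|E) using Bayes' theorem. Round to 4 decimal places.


By Bayes' theorem: P(H|E) = P(E|H)*P(H) / P(E)
P(E) = P(E|H)*P(H) + P(E|not H)*P(not H)
P(E) = 0.65*0.33 + 0.21*0.67 = 0.3552
P(H|E) = 0.65*0.33 / 0.3552 = 0.6039

0.6039


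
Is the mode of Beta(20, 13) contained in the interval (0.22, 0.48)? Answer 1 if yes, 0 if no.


Mode = (a-1)/(a+b-2) = 19/31 = 0.6129
Interval: (0.22, 0.48)
Contains mode? 0

0


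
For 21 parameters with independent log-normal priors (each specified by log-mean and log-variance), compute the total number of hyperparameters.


A log-normal prior has 2 hyperparameters per parameter.
Total = 21 * 2 = 42

42


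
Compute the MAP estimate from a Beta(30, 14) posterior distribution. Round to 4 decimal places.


MAP = mode of Beta distribution
= (alpha - 1)/(alpha + beta - 2)
= (30-1)/(30+14-2)
= 29/42 = 0.6905

0.6905


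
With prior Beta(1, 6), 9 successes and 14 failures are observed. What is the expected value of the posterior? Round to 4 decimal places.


Posterior = Beta(10, 20)
E[theta] = alpha/(alpha+beta)
= 10/30 = 0.3333

0.3333


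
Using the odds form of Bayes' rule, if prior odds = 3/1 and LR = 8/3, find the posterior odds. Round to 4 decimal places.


Bayes' rule in odds form: posterior odds = prior odds * LR
= (3 * 8) / (1 * 3)
= 24/3 = 8.0

8.0


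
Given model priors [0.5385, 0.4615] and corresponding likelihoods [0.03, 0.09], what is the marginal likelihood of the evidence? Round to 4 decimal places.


P(E) = sum_i P(M_i) P(E|M_i)
= 0.0162 + 0.0415
= 0.0577

0.0577


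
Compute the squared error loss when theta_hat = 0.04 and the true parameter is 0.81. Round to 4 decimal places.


L = (theta_hat - theta_true)^2
= (0.04 - 0.81)^2
= -0.77^2 = 0.5929

0.5929


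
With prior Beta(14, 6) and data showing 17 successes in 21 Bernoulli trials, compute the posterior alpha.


Conjugate update: alpha_posterior = alpha_prior + k
= 14 + 17 = 31

31


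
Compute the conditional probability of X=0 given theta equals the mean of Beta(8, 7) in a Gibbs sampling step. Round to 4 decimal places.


Mean of Beta(8, 7) = 0.5333
P(X=0 | theta=0.5333) = 0.4667

0.4667


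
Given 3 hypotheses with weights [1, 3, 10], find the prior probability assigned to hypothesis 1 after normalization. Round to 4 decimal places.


To normalize, divide each weight by the sum of all weights.
Sum = 14
Prior(H1) = 1/14 = 0.0714

0.0714


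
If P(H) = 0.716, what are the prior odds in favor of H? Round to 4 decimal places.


Prior odds = P(H) / (1 - P(H))
= 0.716 / 0.284
= 2.5211

2.5211


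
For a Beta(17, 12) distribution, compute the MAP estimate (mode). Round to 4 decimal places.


MAP = mode = (a-1)/(a+b-2)
= (17-1)/(17+12-2)
= 16/27 = 0.5926

0.5926


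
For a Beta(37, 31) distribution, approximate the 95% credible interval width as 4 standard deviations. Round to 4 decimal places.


Variance of Beta(a,b) = ab / ((a+b)^2 * (a+b+1))
= 37*31 / ((68)^2 * 69)
= 0.0036
SD = sqrt(0.0036) = 0.06
Width = 4 * SD = 0.2398

0.2398


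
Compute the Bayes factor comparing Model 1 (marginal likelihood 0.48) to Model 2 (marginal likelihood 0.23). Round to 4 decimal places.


BF12 = marginal likelihood of M1 / marginal likelihood of M2
= 0.48/0.23
= 2.087

2.087


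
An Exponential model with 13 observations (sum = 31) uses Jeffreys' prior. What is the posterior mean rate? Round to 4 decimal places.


Posterior Gamma(13, 31)
E[lambda] = 13/31 = 0.4194

0.4194


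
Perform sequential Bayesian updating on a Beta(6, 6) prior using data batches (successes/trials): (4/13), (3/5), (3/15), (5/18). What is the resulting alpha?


Accumulate successes: 15
Posterior alpha = prior alpha + sum of successes
= 6 + 15 = 21

21


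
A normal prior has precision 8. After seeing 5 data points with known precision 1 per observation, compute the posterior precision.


In the conjugate normal model, precisions add:
tau_posterior = tau_prior + n * tau_data
= 8 + 5*1 = 13

13


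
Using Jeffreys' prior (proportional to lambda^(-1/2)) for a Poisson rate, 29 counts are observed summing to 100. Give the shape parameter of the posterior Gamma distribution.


Conjugate update: Gamma(prior_shape + S, prior_rate + n).
Prior shape = 0.5, prior rate = 0.
Posterior shape = 0.5 + S = 0.5 + 100 = 100.5

100.5


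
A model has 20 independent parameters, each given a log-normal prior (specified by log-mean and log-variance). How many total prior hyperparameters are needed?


Each log-normal prior needs 2 hyperparameters (log-mean and log-variance).
Total = 2 * 20 = 40

40


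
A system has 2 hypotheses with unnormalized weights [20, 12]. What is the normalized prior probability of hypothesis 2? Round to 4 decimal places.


The normalized prior is the weight divided by the total.
Total weight = 32
P(H2) = 12 / 32 = 0.375

0.375


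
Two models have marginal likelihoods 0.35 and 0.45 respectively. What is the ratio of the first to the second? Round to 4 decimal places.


Evidence ratio = 0.35 / 0.45
= 0.7778

0.7778


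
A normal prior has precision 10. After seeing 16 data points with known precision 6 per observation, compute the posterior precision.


In the conjugate normal model, precisions add:
tau_posterior = tau_prior + n * tau_data
= 10 + 16*6 = 106

106


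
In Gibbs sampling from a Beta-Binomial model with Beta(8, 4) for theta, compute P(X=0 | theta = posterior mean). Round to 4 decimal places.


Posterior mean = alpha/(alpha+beta) = 8/12 = 0.6667
P(X=0|theta=mean) = 1 - theta = 0.3333

0.3333


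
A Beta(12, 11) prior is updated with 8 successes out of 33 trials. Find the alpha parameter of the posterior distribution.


In the Beta-Binomial conjugate update:
alpha_post = alpha_prior + successes
= 12 + 8
= 20

20


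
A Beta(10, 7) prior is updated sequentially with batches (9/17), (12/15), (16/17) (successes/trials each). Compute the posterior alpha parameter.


Sequential conjugate updating is equivalent to a single batch update.
Total successes across all batches = 37
alpha_posterior = alpha_prior + total_successes = 10 + 37
= 47

47


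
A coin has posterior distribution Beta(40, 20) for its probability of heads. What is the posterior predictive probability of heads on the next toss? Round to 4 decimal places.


Posterior predictive = E[theta] = alpha/(alpha+beta)
= 40/60
= 0.6667

0.6667


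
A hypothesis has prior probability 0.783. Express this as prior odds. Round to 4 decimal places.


Odds = P(H) / P(not H) = 0.783 / 0.217
= 3.6083

3.6083


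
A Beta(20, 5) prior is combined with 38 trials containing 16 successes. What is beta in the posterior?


In conjugate updating:
beta_posterior = beta_prior + (n - k)
= 5 + (38 - 16)
= 5 + 22 = 27

27


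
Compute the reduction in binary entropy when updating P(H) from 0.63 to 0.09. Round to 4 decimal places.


H_before = -p*log2(p) - (1-p)*log2(1-p) for p=0.63: 0.9507
H_after for p=0.09: 0.4365
Reduction = 0.9507 - 0.4365 = 0.5142

0.5142


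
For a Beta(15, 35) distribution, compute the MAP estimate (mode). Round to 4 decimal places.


MAP = mode = (a-1)/(a+b-2)
= (15-1)/(15+35-2)
= 14/48 = 0.2917

0.2917


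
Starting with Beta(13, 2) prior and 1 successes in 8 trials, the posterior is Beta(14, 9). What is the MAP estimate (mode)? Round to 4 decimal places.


The mode of Beta(a, b) when a > 1 and b > 1 is (a-1)/(a+b-2)
= (14 - 1) / (14 + 9 - 2)
= 13 / 21
= 0.619

0.619


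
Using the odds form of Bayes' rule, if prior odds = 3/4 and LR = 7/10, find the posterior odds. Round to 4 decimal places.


Bayes' rule in odds form: posterior odds = prior odds * LR
= (3 * 7) / (4 * 10)
= 21/40 = 0.525

0.525


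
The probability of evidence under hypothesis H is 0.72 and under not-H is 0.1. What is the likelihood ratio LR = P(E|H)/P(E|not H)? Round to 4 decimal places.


LR = 0.72 / 0.1
= 7.2

7.2


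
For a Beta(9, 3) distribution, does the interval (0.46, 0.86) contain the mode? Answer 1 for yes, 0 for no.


Mode of Beta(a,b) = (a-1)/(a+b-2)
= (9-1)/(9+3-2) = 0.8
Check: 0.46 <= 0.8 <= 0.86?
Result: 1

1


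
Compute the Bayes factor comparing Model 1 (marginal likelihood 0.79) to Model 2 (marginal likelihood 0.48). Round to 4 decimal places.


BF12 = marginal likelihood of M1 / marginal likelihood of M2
= 0.79/0.48
= 1.6458

1.6458


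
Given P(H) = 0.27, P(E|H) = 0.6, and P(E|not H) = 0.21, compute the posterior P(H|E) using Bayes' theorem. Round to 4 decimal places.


By Bayes' theorem: P(H|E) = P(E|H)*P(H) / P(E)
P(E) = P(E|H)*P(H) + P(E|not H)*P(not H)
P(E) = 0.6*0.27 + 0.21*0.73 = 0.3153
P(H|E) = 0.6*0.27 / 0.3153 = 0.5138

0.5138


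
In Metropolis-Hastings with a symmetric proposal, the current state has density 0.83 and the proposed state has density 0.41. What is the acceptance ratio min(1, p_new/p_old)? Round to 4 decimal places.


Ratio = p_new / p_old = 0.41 / 0.83 = 0.494
Acceptance = min(1, 0.494) = 0.494

0.494


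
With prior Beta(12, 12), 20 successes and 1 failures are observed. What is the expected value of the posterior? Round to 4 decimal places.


Posterior = Beta(32, 13)
E[theta] = alpha/(alpha+beta)
= 32/45 = 0.7111

0.7111


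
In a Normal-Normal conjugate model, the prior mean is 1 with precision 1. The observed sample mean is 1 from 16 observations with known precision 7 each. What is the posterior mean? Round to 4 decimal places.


Posterior precision = tau0 + n*tau = 1 + 16*7 = 113
Posterior mean = (tau0*mu0 + n*tau*xbar) / posterior_precision
= (1*1 + 16*7*1) / 113
= 113 / 113 = 1.0

1.0


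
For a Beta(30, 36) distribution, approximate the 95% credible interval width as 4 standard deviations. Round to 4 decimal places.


Variance of Beta(a,b) = ab / ((a+b)^2 * (a+b+1))
= 30*36 / ((66)^2 * 67)
= 0.0037
SD = sqrt(0.0037) = 0.0608
Width = 4 * SD = 0.2433

0.2433


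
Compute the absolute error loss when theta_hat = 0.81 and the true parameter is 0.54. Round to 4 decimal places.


L = |theta_hat - theta_true|
= |0.81 - 0.54| = 0.27

0.27


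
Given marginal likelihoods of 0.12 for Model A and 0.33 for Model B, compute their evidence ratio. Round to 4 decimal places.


Ratio = ML(A) / ML(B) = 0.12/0.33
= 0.3636

0.3636


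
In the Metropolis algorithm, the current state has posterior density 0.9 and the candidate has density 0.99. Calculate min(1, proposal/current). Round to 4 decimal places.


Ratio = 0.99/0.9 = 1.1
Acceptance probability = min(1, 1.1)
= 1.0

1.0


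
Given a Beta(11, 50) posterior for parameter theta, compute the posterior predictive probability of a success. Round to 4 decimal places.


For a Beta-Bernoulli model, the predictive probability is the mean:
P(success) = 11/(11+50) = 11/61 = 0.1803

0.1803


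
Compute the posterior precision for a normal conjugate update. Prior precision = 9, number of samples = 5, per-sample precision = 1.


tau_post = tau_0 + n * tau
= 9 + 5 * 1 = 14

14


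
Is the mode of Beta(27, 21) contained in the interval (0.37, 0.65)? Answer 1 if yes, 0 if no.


Mode = (a-1)/(a+b-2) = 26/46 = 0.5652
Interval: (0.37, 0.65)
Contains mode? 1

1


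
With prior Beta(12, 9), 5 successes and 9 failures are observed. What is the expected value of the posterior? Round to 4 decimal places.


Posterior = Beta(17, 18)
E[theta] = alpha/(alpha+beta)
= 17/35 = 0.4857

0.4857


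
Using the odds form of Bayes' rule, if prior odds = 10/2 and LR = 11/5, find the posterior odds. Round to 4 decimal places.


Bayes' rule in odds form: posterior odds = prior odds * LR
= (10 * 11) / (2 * 5)
= 110/10 = 11.0

11.0
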